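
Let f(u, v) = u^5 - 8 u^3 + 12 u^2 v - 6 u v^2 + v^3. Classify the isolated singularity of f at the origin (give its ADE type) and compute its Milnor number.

Type E_8, Milnor number mu = 8.

The Hessian of f at 0 has rank 0. Corank 2; j^3 = -(2*u - v)^3 is a perfect cube, so E-series; the 5-jet and mu = 8 give E_8.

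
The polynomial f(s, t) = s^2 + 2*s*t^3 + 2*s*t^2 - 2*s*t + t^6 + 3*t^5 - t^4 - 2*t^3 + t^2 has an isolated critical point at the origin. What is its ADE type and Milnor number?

The Hessian of f at 0 is [[2, -2], [-2, 2]] with rank 1, so corank 1. A Groebner basis of the Jacobian ideal J(f) in C{s,t} is {s + t^3 + t^2 - t, s^2 - 2*s - 3*t^2 + 2*t, s*t - s - 2*t^2 + t}; counting standard monomials gives mu = 4. Corank 1: A-series; mu = 4 gives A_4.

Type A_4, Milnor number mu = 4.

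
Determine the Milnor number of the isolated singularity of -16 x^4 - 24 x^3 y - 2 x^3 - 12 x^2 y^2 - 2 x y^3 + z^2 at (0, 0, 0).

7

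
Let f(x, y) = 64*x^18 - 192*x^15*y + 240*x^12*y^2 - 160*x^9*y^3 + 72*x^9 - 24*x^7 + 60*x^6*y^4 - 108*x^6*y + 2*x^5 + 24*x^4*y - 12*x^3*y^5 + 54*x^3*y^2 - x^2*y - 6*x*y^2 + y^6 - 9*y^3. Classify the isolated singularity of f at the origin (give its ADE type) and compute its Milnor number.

The Hessian of f at 0 has rank 0. Corank 2; j^3 = -y*(x + 3*y)^2 has shape L^2 M (L != M), so D-series; mu = 7 gives D_7.

Type D_{7}, Milnor number mu = 7.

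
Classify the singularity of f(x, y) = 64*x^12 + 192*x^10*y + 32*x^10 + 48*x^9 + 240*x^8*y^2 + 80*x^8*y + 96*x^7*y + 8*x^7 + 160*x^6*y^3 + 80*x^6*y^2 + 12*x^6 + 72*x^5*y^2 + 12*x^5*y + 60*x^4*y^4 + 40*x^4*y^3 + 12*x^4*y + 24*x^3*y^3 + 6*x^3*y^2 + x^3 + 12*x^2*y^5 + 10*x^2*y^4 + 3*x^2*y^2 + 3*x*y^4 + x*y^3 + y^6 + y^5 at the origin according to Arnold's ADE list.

E_{7}

The Hessian of f at 0 is [[0, 0], [0, 0]] with rank 0, so corank 2. A Groebner basis of the Jacobian ideal J(f) in C{x,y} is {-x^2 + y^4 - y^3/3, x^3, x^2*y + x^2/3 + y^3/9, x^2 + x*y^2 + y^3/3}; counting standard monomials gives mu = 7. Corank 2; j^3 = x^3 is a perfect cube, so E-series; the 4-jet and mu = 7 give E_7.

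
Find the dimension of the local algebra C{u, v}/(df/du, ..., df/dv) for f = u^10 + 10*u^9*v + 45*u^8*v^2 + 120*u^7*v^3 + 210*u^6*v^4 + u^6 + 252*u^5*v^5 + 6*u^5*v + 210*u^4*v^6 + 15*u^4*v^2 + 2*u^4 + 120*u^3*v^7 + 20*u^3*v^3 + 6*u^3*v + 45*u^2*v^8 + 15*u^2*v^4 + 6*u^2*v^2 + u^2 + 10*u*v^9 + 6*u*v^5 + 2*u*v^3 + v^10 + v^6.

9

The Hessian of f at 0 is [[2, 0], [0, 0]] with rank 1, so corank 1. A Groebner basis of the Jacobian ideal J(f) in C{u,v} is {4*u*v^2 + u + v^5 + v^3, -u^2/2 + u*v^3 + u*v/2 + v^4/2, u^3, u^2*v + u*v^2 + u/3 + v^3/3}; counting standard monomials gives mu = 9. Corank 1: A-series; mu = 9 gives A_9.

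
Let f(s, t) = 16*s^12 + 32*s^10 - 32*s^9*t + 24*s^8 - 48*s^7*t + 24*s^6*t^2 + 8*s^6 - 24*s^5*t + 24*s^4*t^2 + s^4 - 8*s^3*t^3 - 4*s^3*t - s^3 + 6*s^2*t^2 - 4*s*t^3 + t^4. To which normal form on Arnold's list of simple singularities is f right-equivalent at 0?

E_{6}

The Hessian of f at 0 is [[0, 0], [0, 0]] with rank 0, so corank 2. A Groebner basis of the Jacobian ideal J(f) in C{s,t} is {t^4, s*t^2 - t^3/3, s^2}; counting standard monomials gives mu = 6. Corank 2; j^3 = -s^3 is a perfect cube, so E-series; the 4-jet and mu = 6 give E_6.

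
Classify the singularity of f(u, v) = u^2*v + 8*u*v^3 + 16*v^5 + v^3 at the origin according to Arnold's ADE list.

The Hessian of f at 0 is [[0, 0], [0, 0]] with rank 0, so corank 2. A Groebner basis of the Jacobian ideal J(f) in C{u,v} is {v^3, u^2 + 3*v^2, u*v}; counting standard monomials gives mu = 4. Corank 2; j^3 = v*(u^2 + v^2) splits into three distinct lines over C (the quadratic factor has nonzero discriminant), so D_4.

D_4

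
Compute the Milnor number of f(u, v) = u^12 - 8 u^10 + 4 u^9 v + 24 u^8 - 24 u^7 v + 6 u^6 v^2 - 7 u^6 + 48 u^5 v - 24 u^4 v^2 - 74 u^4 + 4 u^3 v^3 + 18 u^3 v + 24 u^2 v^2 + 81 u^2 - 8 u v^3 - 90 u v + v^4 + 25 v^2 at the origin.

3

The Hessian of f at 0 has rank 1. Corank 1: A-series; mu = 3 gives A_3.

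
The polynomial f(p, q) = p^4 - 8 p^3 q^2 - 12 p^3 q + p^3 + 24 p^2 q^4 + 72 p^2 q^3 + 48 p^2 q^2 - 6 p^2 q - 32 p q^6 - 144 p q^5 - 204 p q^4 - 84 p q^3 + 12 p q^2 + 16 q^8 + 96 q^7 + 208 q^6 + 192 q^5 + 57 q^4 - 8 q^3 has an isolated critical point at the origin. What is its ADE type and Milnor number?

Type E_6, Milnor number mu = 6.

The Hessian of f at 0 has rank 0. Corank 2; j^3 = (p - 2*q)^3 is a perfect cube, so E-series; the 4-jet and mu = 6 give E_6.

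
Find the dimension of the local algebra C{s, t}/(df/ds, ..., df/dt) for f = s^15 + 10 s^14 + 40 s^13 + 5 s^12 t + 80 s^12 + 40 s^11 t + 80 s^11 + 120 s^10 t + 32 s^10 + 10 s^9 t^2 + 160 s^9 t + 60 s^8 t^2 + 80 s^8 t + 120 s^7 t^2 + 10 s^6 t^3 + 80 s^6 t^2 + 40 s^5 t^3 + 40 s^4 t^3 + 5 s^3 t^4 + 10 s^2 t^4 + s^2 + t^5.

4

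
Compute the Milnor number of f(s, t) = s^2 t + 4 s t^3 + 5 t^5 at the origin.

6

The Hessian of f at 0 has rank 0. Corank 2; j^3 = s^2*t has shape L^2 M (L != M), so D-series; mu = 6 gives D_6.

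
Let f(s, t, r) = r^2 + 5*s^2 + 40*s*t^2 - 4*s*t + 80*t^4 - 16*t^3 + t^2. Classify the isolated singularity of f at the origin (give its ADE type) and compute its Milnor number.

Type A_{1}, Milnor number mu = 1.

The Hessian of f at 0 is [[10, -4, 0], [-4, 2, 0], [0, 0, 2]] with rank 3, so corank 0. A Groebner basis of the Jacobian ideal J(f) in C{s,t,r} is {s, t, r}; counting standard monomials gives mu = 1. Corank 0: nondegenerate Morse point, so A_1.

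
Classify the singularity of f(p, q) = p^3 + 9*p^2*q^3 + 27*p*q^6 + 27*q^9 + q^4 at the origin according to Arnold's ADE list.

E_{6}

The Hessian of f at 0 has rank 0. Corank 2; j^3 = p^3 is a perfect cube, so E-series; the 4-jet and mu = 6 give E_6.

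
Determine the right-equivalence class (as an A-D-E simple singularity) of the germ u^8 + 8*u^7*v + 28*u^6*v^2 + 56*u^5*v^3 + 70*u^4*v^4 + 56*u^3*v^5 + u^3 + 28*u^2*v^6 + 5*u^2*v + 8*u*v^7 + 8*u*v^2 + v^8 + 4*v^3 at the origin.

The Hessian of f at 0 is [[0, 0], [0, 0]] with rank 0, so corank 2. A Groebner basis of the Jacobian ideal J(f) in C{u,v} is {-u*v/8 + v^7 - v^2/4, u*v^2 + 2*v^3, u^2 + 3*u*v + 2*v^2}; counting standard monomials gives mu = 9. Corank 2; j^3 = (u + v)*(u + 2*v)^2 has shape L^2 M (L != M), so D-series; mu = 9 gives D_9.

D_9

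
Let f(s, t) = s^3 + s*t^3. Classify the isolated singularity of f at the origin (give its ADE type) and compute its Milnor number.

The Hessian of f at 0 is [[0, 0], [0, 0]] with rank 0, so corank 2. A Groebner basis of the Jacobian ideal J(f) in C{s,t} is {s^3, s*t^2, 3*s^2 + t^3}; counting standard monomials gives mu = 7. Corank 2; j^3 = s^3 is a perfect cube, so E-series; the 4-jet and mu = 7 give E_7.

Type E7, Milnor number mu = 7.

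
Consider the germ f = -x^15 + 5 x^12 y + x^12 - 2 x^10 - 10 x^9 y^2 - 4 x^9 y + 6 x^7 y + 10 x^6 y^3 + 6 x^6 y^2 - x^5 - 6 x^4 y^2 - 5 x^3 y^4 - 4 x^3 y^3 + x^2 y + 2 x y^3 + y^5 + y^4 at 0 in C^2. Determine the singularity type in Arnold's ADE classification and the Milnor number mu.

The Hessian of f at 0 has rank 0. Corank 2; j^3 = x^2*y has shape L^2 M (L != M), so D-series; mu = 5 gives D_5.

Type D5, Milnor number mu = 5.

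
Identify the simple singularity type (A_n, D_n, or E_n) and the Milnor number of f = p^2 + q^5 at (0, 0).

Type A4, Milnor number mu = 4.

The Hessian of f at 0 is [[2, 0], [0, 0]] with rank 1, so corank 1. A Groebner basis of the Jacobian ideal J(f) in C{p,q} is {q^4, p}; counting standard monomials gives mu = 4. Corank 1: A-series; mu = 4 gives A_4.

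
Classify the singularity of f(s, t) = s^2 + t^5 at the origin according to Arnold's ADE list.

The Hessian of f at 0 has rank 1. Corank 1: A-series; mu = 4 gives A_4.

A4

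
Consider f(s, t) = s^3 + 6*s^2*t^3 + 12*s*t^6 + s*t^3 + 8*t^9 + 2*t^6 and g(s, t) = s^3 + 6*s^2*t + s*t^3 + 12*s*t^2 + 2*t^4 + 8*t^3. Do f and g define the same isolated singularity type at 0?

The Hessian of f at 0 is [[0, 0], [0, 0]] with rank 0, so corank 2. A Groebner basis of the Jacobian ideal J(f) in C{s,t} is {s^3, s*t^2, 3*s^2 + t^3}; counting standard monomials gives mu = 7. Corank 2; j^3 = s^3 is a perfect cube, so E-series; the 4-jet and mu = 7 give E_7. The Hessian of g at 0 is [[0, 0], [0, 0]] with rank 0, so corank 2. A Groebner basis of the Jacobian ideal J(g) in C{s,t} is {s^3 + 6*s^2*t + 48*s^2 + 192*s*t + 192*t^2, -6*s^2 + s*t^2 - 24*s*t - 24*t^2, 3*s^2 + 12*s*t + t^3 + 12*t^2}; counting standard monomials gives mu = 7. Corank 2; j^3 = (s + 2*t)^3 is a perfect cube, so E-series; the 4-jet and mu = 7 give E_7. Both have type E_7, hence right-equivalent.

Yes.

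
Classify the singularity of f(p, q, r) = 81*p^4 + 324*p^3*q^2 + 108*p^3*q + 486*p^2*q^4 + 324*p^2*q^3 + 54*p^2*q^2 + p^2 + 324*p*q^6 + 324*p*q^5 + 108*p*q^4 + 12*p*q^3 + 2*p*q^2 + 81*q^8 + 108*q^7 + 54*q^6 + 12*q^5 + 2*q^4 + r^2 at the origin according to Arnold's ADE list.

The Hessian of f at 0 is [[2, 0, 0], [0, 0, 0], [0, 0, 2]] with rank 2, so corank 1. A Groebner basis of the Jacobian ideal J(f) in C{p,q,r} is {p^2, p*q, p + q^2, r}; counting standard monomials gives mu = 3. Corank 1: A-series; mu = 3 gives A_3.

A_{3}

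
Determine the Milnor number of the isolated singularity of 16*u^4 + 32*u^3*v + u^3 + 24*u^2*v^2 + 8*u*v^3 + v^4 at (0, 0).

The Hessian of f at 0 has rank 0. Corank 2; j^3 = u^3 is a perfect cube, so E-series; the 4-jet and mu = 6 give E_6.

6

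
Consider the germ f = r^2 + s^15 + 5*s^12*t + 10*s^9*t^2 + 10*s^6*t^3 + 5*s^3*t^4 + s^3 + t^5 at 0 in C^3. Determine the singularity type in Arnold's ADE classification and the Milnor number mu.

Type E_{8}, Milnor number mu = 8.

The Hessian of f at 0 is [[0, 0, 0], [0, 0, 0], [0, 0, 2]] with rank 1, so corank 2. A Groebner basis of the Jacobian ideal J(f) in C{s,t,r} is {t^4, s^2, r}; counting standard monomials gives mu = 8. Corank 2; j^3 = s^3 is a perfect cube, so E-series; the 5-jet and mu = 8 give E_8.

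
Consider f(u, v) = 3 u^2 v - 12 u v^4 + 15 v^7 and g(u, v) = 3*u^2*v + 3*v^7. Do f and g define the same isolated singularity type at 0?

Yes.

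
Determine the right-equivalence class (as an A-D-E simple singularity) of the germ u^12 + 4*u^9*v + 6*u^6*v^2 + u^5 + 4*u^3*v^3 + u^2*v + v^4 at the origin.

The Hessian of f at 0 has rank 0. Corank 2; j^3 = u^2*v has shape L^2 M (L != M), so D-series; mu = 5 gives D_5.

D_5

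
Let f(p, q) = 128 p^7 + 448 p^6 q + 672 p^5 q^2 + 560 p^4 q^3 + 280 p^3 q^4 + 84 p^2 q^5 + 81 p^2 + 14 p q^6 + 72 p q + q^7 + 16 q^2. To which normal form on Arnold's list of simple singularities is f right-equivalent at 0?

A_{6}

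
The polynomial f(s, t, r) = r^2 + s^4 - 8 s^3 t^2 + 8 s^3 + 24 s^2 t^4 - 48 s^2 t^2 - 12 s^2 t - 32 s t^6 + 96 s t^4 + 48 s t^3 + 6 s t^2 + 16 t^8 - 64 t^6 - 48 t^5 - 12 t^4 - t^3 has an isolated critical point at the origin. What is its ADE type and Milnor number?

Type E_{6}, Milnor number mu = 6.

The Hessian of f at 0 is [[0, 0, 0], [0, 0, 0], [0, 0, 2]] with rank 1, so corank 2. A Groebner basis of the Jacobian ideal J(f) in C{s,t,r} is {s^3, s^2*t + s^2/8 - s*t/8 + t^2/32, s^2/2 + s*t^2 - s*t/2 + t^2/8, 3*s^2/2 - 3*s*t/2 + t^3 + 3*t^2/8, r}; counting standard monomials gives mu = 6. Corank 2; j^3 = (2*s - t)^3 is a perfect cube, so E-series; the 4-jet and mu = 6 give E_6.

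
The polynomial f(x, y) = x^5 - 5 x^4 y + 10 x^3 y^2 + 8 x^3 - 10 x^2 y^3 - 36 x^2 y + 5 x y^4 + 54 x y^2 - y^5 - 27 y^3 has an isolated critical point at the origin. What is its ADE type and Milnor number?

Type E_{8}, Milnor number mu = 8.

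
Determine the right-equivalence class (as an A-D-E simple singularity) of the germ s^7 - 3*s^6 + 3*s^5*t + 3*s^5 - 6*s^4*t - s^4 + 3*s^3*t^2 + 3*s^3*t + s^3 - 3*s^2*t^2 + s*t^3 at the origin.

E_{7}

The Hessian of f at 0 is [[0, 0], [0, 0]] with rank 0, so corank 2. A Groebner basis of the Jacobian ideal J(f) in C{s,t} is {3*s^2 + t^4 + t^3, s^3, s^2*t - s^2 - t^3/3, -2*s^2 + s*t^2 - 2*t^3/3}; counting standard monomials gives mu = 7. Corank 2; j^3 = s^3 is a perfect cube, so E-series; the 4-jet and mu = 7 give E_7.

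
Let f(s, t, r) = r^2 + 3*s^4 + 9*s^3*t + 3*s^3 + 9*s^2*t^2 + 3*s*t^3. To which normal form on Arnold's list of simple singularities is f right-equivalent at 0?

The Hessian of f at 0 has rank 1. Corank 2; j^3 = 3*s^3 is a perfect cube, so E-series; the 4-jet and mu = 7 give E_7.

E7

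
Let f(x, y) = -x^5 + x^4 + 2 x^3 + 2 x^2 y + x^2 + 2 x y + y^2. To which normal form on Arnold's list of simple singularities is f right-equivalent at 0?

The Hessian of f at 0 is [[2, 2], [2, 2]] with rank 1, so corank 1. A Groebner basis of the Jacobian ideal J(f) in C{x,y} is {x/2 + y^3 + y^2/2 + y/2, x^2 + x + y, x*y - x/2 + y^2/2 - y/2}; counting standard monomials gives mu = 4. Corank 1: A-series; mu = 4 gives A_4.

A_{4}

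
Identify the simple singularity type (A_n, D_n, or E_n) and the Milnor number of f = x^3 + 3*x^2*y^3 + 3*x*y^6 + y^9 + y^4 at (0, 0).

The Hessian of f at 0 is [[0, 0], [0, 0]] with rank 0, so corank 2. A Groebner basis of the Jacobian ideal J(f) in C{x,y} is {y^3, x^2}; counting standard monomials gives mu = 6. Corank 2; j^3 = x^3 is a perfect cube, so E-series; the 4-jet and mu = 6 give E_6.

Type E6, Milnor number mu = 6.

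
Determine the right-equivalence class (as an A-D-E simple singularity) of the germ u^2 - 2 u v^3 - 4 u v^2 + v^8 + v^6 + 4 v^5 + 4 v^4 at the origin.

A_{7}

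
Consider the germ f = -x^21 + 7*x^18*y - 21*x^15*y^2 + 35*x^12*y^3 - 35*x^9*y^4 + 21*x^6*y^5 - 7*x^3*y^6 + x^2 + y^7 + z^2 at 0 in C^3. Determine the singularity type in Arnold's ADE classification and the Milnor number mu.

Type A6, Milnor number mu = 6.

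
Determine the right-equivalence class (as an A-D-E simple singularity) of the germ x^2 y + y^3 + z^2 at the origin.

The Hessian of f at 0 is [[0, 0, 0], [0, 0, 0], [0, 0, 2]] with rank 1, so corank 2. A Groebner basis of the Jacobian ideal J(f) in C{x,y,z} is {y^3, x^2 + 3*y^2, x*y, z}; counting standard monomials gives mu = 4. Corank 2; j^3 = y*(x^2 + y^2) splits into three distinct lines over C (the quadratic factor has nonzero discriminant), so D_4.

D4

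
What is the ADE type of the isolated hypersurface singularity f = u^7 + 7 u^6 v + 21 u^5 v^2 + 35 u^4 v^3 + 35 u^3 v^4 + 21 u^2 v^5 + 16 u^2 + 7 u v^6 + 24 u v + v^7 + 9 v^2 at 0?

A_{6}

The Hessian of f at 0 is [[32, 24], [24, 18]] with rank 1, so corank 1. A Groebner basis of the Jacobian ideal J(f) in C{u,v} is {v^6, u + 3*v/4}; counting standard monomials gives mu = 6. Corank 1: A-series; mu = 6 gives A_6.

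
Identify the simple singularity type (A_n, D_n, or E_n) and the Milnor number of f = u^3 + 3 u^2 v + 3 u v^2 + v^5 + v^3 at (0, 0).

The Hessian of f at 0 has rank 0. Corank 2; j^3 = (u + v)^3 is a perfect cube, so E-series; the 5-jet and mu = 8 give E_8.

Type E8, Milnor number mu = 8.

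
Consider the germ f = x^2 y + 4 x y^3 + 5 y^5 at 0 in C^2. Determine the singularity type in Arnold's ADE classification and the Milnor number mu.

Type D_{6}, Milnor number mu = 6.

The Hessian of f at 0 is [[0, 0], [0, 0]] with rank 0, so corank 2. A Groebner basis of the Jacobian ideal J(f) in C{x,y} is {x^3, x^2*y, -2*x^2 + x*y^2, x*y/2 + y^3}; counting standard monomials gives mu = 6. Corank 2; j^3 = x^2*y has shape L^2 M (L != M), so D-series; mu = 6 gives D_6.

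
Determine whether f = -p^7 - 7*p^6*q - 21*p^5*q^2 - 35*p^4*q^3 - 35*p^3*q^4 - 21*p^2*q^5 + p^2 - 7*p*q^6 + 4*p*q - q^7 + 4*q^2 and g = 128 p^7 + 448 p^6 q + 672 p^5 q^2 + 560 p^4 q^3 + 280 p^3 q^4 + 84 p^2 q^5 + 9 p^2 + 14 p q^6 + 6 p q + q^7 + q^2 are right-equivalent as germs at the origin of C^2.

The Hessian of f at 0 is [[2, 4], [4, 8]] with rank 1, so corank 1. A Groebner basis of the Jacobian ideal J(f) in C{p,q} is {q^6, p + 2*q}; counting standard monomials gives mu = 6. Corank 1: A-series; mu = 6 gives A_6. The Hessian of g at 0 is [[18, 6], [6, 2]] with rank 1, so corank 1. A Groebner basis of the Jacobian ideal J(g) in C{p,q} is {q^6, p + q/3}; counting standard monomials gives mu = 6. Corank 1: A-series; mu = 6 gives A_6. Both have type A_6, hence right-equivalent.

Yes.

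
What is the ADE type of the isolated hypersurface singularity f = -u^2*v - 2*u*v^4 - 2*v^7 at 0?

D_{8}

The Hessian of f at 0 has rank 0. Corank 2; j^3 = -u^2*v has shape L^2 M (L != M), so D-series; mu = 8 gives D_8.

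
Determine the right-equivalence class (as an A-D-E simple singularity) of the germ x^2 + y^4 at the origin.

The Hessian of f at 0 is [[2, 0], [0, 0]] with rank 1, so corank 1. A Groebner basis of the Jacobian ideal J(f) in C{x,y} is {y^3, x}; counting standard monomials gives mu = 3. Corank 1: A-series; mu = 3 gives A_3.

A_{3}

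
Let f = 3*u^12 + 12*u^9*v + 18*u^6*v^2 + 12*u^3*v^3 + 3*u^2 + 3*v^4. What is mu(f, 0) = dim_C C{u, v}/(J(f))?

3

The Hessian of f at 0 has rank 1. Corank 1: A-series; mu = 3 gives A_3.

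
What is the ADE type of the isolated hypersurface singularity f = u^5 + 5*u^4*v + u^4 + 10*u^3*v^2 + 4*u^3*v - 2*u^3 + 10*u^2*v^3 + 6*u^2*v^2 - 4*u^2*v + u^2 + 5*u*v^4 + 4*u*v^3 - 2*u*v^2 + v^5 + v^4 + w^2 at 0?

A_4

The Hessian of f at 0 is [[2, 0, 0], [0, 0, 0], [0, 0, 2]] with rank 2, so corank 1. A Groebner basis of the Jacobian ideal J(f) in C{u,v,w} is {-u/2 + v^3 + v^2/2, u^2, u*v - u/2 + v^2/2, w}; counting standard monomials gives mu = 4. Corank 1: A-series; mu = 4 gives A_4.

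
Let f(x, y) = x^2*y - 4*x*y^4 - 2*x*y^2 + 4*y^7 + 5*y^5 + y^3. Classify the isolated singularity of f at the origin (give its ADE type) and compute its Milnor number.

The Hessian of f at 0 has rank 0. Corank 2; j^3 = y*(x - y)^2 has shape L^2 M (L != M), so D-series; mu = 6 gives D_6.

Type D_{6}, Milnor number mu = 6.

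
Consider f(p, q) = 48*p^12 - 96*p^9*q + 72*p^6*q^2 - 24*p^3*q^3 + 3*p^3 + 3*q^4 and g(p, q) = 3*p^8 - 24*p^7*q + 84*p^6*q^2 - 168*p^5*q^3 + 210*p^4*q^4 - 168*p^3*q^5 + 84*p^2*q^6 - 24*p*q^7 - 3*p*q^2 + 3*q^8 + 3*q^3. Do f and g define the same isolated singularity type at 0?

The Hessian of f at 0 is [[0, 0], [0, 0]] with rank 0, so corank 2. A Groebner basis of the Jacobian ideal J(f) in C{p,q} is {q^3, p^2}; counting standard monomials gives mu = 6. Corank 2; j^3 = 3*p^3 is a perfect cube, so E-series; the 4-jet and mu = 6 give E_6. The Hessian of g at 0 is [[0, 0], [0, 0]] with rank 0, so corank 2. A Groebner basis of the Jacobian ideal J(g) in C{p,q} is {p^7 - q^2/8, q^3, p*q - q^2}; counting standard monomials gives mu = 9. Corank 2; j^3 = -3*q^2*(p - q) has shape L^2 M (L != M), so D-series; mu = 9 gives D_9. f is E_6 but g is D_9, hence not right-equivalent.

No.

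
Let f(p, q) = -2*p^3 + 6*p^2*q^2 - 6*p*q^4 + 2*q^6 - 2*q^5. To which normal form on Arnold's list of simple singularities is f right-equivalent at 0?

E_8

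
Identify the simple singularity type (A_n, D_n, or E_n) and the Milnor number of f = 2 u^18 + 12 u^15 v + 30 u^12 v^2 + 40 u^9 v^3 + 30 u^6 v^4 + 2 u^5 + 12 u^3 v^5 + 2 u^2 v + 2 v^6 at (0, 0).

The Hessian of f at 0 has rank 0. Corank 2; j^3 = 2*u^2*v has shape L^2 M (L != M), so D-series; mu = 7 gives D_7.

Type D_7, Milnor number mu = 7.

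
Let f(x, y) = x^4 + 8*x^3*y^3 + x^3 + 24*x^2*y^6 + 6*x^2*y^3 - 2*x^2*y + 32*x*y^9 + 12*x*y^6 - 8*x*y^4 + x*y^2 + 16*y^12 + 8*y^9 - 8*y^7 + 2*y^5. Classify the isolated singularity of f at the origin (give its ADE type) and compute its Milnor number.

Type D_{5}, Milnor number mu = 5.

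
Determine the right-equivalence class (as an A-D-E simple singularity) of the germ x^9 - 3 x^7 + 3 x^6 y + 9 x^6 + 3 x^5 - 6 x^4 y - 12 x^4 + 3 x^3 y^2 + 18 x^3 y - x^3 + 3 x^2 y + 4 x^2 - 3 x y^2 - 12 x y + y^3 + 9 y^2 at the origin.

The Hessian of f at 0 has rank 1. Corank 1: A-series; mu = 2 gives A_2.

A_2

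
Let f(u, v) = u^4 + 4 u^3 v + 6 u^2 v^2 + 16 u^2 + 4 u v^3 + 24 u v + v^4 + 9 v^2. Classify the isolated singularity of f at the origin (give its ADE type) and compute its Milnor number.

Type A_3, Milnor number mu = 3.

The Hessian of f at 0 has rank 1. Corank 1: A-series; mu = 3 gives A_3.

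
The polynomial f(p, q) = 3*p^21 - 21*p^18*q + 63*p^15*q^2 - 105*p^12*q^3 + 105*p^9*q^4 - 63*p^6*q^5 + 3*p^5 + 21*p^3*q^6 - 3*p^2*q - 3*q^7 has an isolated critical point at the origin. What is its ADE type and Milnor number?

The Hessian of f at 0 is [[0, 0], [0, 0]] with rank 0, so corank 2. A Groebner basis of the Jacobian ideal J(f) in C{p,q} is {p^2/7 + q^6, p^3, p*q}; counting standard monomials gives mu = 8. Corank 2; j^3 = -3*p^2*q has shape L^2 M (L != M), so D-series; mu = 8 gives D_8.

Type D_8, Milnor number mu = 8.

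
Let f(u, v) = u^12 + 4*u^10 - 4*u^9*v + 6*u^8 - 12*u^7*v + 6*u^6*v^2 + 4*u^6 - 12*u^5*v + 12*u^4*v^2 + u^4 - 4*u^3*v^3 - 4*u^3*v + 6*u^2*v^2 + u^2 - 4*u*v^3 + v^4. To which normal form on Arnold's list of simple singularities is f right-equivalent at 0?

A_{3}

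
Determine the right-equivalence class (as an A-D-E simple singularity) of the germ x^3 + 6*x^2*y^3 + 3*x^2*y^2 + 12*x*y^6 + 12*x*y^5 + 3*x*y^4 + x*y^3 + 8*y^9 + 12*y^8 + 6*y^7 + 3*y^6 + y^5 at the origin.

The Hessian of f at 0 is [[0, 0], [0, 0]] with rank 0, so corank 2. A Groebner basis of the Jacobian ideal J(f) in C{x,y} is {-x^2 + y^4 - y^3/3, x^3, x^2*y + x^2/3 + y^3/9, x^2 + x*y^2 + y^3/3}; counting standard monomials gives mu = 7. Corank 2; j^3 = x^3 is a perfect cube, so E-series; the 4-jet and mu = 7 give E_7.

E7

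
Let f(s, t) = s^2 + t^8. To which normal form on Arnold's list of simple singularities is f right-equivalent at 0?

The Hessian of f at 0 has rank 1. Corank 1: A-series; mu = 7 gives A_7.

A_7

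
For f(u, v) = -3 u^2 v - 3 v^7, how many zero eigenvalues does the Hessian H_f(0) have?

2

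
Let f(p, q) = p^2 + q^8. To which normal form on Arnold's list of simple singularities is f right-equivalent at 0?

The Hessian of f at 0 is [[2, 0], [0, 0]] with rank 1, so corank 1. A Groebner basis of the Jacobian ideal J(f) in C{p,q} is {q^7, p}; counting standard monomials gives mu = 7. Corank 1: A-series; mu = 7 gives A_7.

A_7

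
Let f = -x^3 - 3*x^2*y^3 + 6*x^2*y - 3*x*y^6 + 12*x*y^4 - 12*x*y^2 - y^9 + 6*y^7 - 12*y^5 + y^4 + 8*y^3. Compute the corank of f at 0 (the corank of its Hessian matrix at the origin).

2

Hessian at 0 has rank 0.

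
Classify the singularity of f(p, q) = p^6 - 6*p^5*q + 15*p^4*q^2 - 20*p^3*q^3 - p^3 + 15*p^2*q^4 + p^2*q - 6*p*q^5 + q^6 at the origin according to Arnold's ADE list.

D_{7}

The Hessian of f at 0 has rank 0. Corank 2; j^3 = -p^2*(p - q) has shape L^2 M (L != M), so D-series; mu = 7 gives D_7.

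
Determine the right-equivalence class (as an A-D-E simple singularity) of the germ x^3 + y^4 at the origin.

The Hessian of f at 0 is [[0, 0], [0, 0]] with rank 0, so corank 2. A Groebner basis of the Jacobian ideal J(f) in C{x,y} is {y^3, x^2}; counting standard monomials gives mu = 6. Corank 2; j^3 = x^3 is a perfect cube, so E-series; the 4-jet and mu = 6 give E_6.

E_{6}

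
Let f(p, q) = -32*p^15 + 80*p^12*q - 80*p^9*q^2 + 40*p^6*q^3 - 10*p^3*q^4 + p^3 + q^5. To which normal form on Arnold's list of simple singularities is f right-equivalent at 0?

E_8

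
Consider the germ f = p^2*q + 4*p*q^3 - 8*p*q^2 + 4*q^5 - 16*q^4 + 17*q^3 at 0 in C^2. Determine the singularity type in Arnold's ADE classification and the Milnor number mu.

Type D_4, Milnor number mu = 4.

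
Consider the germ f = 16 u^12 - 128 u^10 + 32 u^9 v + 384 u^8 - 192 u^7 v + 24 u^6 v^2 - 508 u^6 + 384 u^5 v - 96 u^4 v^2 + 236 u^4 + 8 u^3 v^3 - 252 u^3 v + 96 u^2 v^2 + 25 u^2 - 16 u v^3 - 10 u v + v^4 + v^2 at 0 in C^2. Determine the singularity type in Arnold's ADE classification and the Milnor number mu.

Type A3, Milnor number mu = 3.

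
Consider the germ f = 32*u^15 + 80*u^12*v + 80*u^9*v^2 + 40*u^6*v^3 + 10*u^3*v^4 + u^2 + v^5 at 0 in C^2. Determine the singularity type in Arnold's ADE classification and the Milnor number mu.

Type A_4, Milnor number mu = 4.

The Hessian of f at 0 has rank 1. Corank 1: A-series; mu = 4 gives A_4.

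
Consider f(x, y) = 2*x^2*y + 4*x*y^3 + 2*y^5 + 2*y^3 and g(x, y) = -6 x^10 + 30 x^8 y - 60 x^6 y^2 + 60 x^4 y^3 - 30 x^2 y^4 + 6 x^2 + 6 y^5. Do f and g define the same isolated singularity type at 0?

The Hessian of f at 0 has rank 0. Corank 2; j^3 = 2*y*(x^2 + y^2) splits into three distinct lines over C (the quadratic factor has nonzero discriminant), so D_4. The Hessian of g at 0 has rank 1. Corank 1: A-series; mu = 4 gives A_4. f is D_4 but g is A_4, hence not right-equivalent.

No.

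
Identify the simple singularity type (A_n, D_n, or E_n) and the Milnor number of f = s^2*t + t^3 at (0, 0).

The Hessian of f at 0 is [[0, 0], [0, 0]] with rank 0, so corank 2. A Groebner basis of the Jacobian ideal J(f) in C{s,t} is {t^3, s^2 + 3*t^2, s*t}; counting standard monomials gives mu = 4. Corank 2; j^3 = t*(s^2 + t^2) splits into three distinct lines over C (the quadratic factor has nonzero discriminant), so D_4.

Type D_{4}, Milnor number mu = 4.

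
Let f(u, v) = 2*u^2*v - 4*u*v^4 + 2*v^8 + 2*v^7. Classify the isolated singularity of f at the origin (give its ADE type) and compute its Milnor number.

Type D_9, Milnor number mu = 9.

The Hessian of f at 0 is [[0, 0], [0, 0]] with rank 0, so corank 2. A Groebner basis of the Jacobian ideal J(f) in C{u,v} is {u^2*v^2, -8*u^2*v - u^2 + u*v^3, -u*v + v^4, u^3}; counting standard monomials gives mu = 9. Corank 2; j^3 = 2*u^2*v has shape L^2 M (L != M), so D-series; mu = 9 gives D_9.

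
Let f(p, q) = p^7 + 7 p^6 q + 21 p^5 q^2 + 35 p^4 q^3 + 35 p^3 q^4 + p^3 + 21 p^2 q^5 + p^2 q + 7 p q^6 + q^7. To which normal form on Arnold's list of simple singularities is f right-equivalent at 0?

The Hessian of f at 0 is [[0, 0], [0, 0]] with rank 0, so corank 2. A Groebner basis of the Jacobian ideal J(f) in C{p,q} is {-p*q/7 + q^6, p*q^2, p^2 + p*q}; counting standard monomials gives mu = 8. Corank 2; j^3 = p^2*(p + q) has shape L^2 M (L != M), so D-series; mu = 8 gives D_8.

D_8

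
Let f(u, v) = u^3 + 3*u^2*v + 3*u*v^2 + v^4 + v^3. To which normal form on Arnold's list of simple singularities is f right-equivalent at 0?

E_6

The Hessian of f at 0 has rank 0. Corank 2; j^3 = (u + v)^3 is a perfect cube, so E-series; the 4-jet and mu = 6 give E_6.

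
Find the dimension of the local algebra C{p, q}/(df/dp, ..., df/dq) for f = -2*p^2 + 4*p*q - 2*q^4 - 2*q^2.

3

The Hessian of f at 0 is [[-4, 4], [4, -4]] with rank 1, so corank 1. A Groebner basis of the Jacobian ideal J(f) in C{p,q} is {q^3, p - q}; counting standard monomials gives mu = 3. Corank 1: A-series; mu = 3 gives A_3.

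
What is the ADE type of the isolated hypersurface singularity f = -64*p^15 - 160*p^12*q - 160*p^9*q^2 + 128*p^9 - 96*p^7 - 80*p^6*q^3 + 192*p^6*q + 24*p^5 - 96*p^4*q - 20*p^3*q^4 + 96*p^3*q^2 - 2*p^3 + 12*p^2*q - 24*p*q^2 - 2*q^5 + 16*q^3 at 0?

E_{8}

The Hessian of f at 0 is [[0, 0], [0, 0]] with rank 0, so corank 2. A Groebner basis of the Jacobian ideal J(f) in C{p,q} is {-p^2/64 + p*q^3 + p*q/16 - q^2/16, q^4, p^3 - 12*p*q^2 + 16*q^3, p^2*q - 4*p*q^2 + 4*q^3}; counting standard monomials gives mu = 8. Corank 2; j^3 = -2*(p - 2*q)^3 is a perfect cube, so E-series; the 5-jet and mu = 8 give E_8.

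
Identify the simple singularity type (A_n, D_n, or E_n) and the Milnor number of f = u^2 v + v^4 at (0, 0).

The Hessian of f at 0 is [[0, 0], [0, 0]] with rank 0, so corank 2. A Groebner basis of the Jacobian ideal J(f) in C{u,v} is {u^3, u^2/4 + v^3, u*v}; counting standard monomials gives mu = 5. Corank 2; j^3 = u^2*v has shape L^2 M (L != M), so D-series; mu = 5 gives D_5.

Type D5, Milnor number mu = 5.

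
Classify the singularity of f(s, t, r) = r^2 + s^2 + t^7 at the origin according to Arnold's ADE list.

A6

The Hessian of f at 0 has rank 2. Corank 1: A-series; mu = 6 gives A_6.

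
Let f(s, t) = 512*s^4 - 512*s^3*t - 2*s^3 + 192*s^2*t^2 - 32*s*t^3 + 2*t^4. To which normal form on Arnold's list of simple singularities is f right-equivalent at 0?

The Hessian of f at 0 has rank 0. Corank 2; j^3 = -2*s^3 is a perfect cube, so E-series; the 4-jet and mu = 6 give E_6.

E_6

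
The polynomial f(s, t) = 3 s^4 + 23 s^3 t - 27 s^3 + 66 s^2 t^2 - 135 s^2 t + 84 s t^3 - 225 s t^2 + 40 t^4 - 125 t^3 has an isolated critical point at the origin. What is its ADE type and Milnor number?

The Hessian of f at 0 has rank 0. Corank 2; j^3 = -(3*s + 5*t)^3 is a perfect cube, so E-series; the 4-jet and mu = 7 give E_7.

Type E7, Milnor number mu = 7.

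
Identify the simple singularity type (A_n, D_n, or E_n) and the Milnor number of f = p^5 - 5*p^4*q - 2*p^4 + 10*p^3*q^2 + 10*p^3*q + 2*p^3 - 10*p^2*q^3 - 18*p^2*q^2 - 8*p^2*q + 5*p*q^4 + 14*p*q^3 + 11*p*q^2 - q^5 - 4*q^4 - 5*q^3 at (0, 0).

Type D4, Milnor number mu = 4.

The Hessian of f at 0 is [[0, 0], [0, 0]] with rank 0, so corank 2. A Groebner basis of the Jacobian ideal J(f) in C{p,q} is {q^3, p^2 + q^2/2, p*q - q^2/2}; counting standard monomials gives mu = 4. Corank 2; j^3 = (p - q)*(2*p^2 - 6*p*q + 5*q^2) splits into three distinct lines over C (the quadratic factor has nonzero discriminant), so D_4.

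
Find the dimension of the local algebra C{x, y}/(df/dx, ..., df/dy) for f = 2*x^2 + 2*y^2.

1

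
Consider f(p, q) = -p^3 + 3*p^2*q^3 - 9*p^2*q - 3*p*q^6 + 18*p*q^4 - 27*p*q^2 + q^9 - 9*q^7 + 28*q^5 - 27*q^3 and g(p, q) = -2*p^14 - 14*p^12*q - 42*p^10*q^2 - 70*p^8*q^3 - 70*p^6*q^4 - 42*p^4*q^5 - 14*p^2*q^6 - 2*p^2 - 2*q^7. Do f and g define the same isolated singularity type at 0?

The Hessian of f at 0 has rank 0. Corank 2; j^3 = -(p + 3*q)^3 is a perfect cube, so E-series; the 5-jet and mu = 8 give E_8. The Hessian of g at 0 has rank 1. Corank 1: A-series; mu = 6 gives A_6. f is E_8 but g is A_6, hence not right-equivalent.

No.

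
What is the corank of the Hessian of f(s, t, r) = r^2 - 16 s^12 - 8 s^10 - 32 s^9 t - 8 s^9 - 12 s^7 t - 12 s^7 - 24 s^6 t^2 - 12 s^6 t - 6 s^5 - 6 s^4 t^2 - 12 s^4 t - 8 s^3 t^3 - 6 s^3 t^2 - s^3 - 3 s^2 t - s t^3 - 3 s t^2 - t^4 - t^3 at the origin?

The Hessian at 0 is [[0, 0, 0], [0, 0, 0], [0, 0, 2]] of rank 1; hence corank 2.

2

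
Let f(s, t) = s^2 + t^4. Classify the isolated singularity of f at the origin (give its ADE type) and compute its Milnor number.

The Hessian of f at 0 has rank 1. Corank 1: A-series; mu = 3 gives A_3.

Type A_{3}, Milnor number mu = 3.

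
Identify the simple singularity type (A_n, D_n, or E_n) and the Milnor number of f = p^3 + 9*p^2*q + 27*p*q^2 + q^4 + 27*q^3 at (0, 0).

Type E_6, Milnor number mu = 6.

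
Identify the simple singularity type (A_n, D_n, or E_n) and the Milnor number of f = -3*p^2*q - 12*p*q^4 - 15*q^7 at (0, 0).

The Hessian of f at 0 has rank 0. Corank 2; j^3 = -3*p^2*q has shape L^2 M (L != M), so D-series; mu = 8 gives D_8.

Type D8, Milnor number mu = 8.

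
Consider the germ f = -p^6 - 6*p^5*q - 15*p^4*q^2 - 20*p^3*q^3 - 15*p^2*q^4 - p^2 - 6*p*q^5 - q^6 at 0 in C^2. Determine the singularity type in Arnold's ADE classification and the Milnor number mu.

Type A_5, Milnor number mu = 5.

The Hessian of f at 0 has rank 1. Corank 1: A-series; mu = 5 gives A_5.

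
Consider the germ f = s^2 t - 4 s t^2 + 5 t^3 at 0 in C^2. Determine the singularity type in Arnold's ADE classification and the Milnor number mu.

Type D_{4}, Milnor number mu = 4.

The Hessian of f at 0 is [[0, 0], [0, 0]] with rank 0, so corank 2. A Groebner basis of the Jacobian ideal J(f) in C{s,t} is {t^3, s^2 - t^2, s*t - 2*t^2}; counting standard monomials gives mu = 4. Corank 2; j^3 = t*(s^2 - 4*s*t + 5*t^2) splits into three distinct lines over C (the quadratic factor has nonzero discriminant), so D_4.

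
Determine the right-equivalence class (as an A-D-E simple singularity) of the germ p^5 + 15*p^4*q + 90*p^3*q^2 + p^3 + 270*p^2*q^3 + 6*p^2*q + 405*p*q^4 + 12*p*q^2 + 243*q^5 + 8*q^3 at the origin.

E8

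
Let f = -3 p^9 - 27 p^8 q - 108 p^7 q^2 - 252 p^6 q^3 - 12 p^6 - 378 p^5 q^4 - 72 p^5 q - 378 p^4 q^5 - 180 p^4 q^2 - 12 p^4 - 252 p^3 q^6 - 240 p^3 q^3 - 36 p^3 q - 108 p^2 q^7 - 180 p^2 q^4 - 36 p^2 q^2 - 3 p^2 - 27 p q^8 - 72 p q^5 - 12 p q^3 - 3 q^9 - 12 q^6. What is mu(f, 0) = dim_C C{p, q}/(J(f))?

8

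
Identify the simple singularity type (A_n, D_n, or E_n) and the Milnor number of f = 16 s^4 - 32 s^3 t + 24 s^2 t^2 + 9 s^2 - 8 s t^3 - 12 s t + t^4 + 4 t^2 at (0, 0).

Type A3, Milnor number mu = 3.

The Hessian of f at 0 has rank 1. Corank 1: A-series; mu = 3 gives A_3.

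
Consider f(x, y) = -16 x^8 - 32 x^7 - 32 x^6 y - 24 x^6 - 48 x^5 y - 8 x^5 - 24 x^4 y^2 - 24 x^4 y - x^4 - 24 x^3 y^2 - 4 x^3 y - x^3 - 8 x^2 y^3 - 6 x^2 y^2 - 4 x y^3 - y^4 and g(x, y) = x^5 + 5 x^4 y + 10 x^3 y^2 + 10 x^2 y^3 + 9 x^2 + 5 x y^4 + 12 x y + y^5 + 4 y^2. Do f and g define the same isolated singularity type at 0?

No.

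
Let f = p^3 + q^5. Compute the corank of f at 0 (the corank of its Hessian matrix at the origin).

2

The Hessian at 0 is [[0, 0], [0, 0]] of rank 0; hence corank 2.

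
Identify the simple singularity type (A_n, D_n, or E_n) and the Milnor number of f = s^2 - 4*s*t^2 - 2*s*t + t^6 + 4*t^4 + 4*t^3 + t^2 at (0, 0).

Type A5, Milnor number mu = 5.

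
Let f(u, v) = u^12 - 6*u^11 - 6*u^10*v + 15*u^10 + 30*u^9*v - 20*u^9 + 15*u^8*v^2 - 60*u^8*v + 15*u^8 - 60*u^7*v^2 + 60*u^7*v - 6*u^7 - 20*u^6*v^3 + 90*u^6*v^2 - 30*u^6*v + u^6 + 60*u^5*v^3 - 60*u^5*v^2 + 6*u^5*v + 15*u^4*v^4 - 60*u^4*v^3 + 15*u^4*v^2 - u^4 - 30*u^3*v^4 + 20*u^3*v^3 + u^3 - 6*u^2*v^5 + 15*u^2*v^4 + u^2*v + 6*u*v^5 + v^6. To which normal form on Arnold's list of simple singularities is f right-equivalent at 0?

D_{7}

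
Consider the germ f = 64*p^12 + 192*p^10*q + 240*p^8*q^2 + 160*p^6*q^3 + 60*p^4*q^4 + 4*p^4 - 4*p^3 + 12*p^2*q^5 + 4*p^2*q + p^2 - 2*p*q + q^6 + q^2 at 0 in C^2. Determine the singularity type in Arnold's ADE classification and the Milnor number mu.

Type A_{5}, Milnor number mu = 5.

The Hessian of f at 0 has rank 1. Corank 1: A-series; mu = 5 gives A_5.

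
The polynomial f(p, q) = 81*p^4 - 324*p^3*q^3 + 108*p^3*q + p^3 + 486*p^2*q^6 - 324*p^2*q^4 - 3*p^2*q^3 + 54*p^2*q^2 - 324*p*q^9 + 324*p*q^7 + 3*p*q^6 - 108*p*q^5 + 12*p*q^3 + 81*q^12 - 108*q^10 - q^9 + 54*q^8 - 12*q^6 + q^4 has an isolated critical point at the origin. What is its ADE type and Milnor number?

The Hessian of f at 0 has rank 0. Corank 2; j^3 = p^3 is a perfect cube, so E-series; the 4-jet and mu = 6 give E_6.

Type E_{6}, Milnor number mu = 6.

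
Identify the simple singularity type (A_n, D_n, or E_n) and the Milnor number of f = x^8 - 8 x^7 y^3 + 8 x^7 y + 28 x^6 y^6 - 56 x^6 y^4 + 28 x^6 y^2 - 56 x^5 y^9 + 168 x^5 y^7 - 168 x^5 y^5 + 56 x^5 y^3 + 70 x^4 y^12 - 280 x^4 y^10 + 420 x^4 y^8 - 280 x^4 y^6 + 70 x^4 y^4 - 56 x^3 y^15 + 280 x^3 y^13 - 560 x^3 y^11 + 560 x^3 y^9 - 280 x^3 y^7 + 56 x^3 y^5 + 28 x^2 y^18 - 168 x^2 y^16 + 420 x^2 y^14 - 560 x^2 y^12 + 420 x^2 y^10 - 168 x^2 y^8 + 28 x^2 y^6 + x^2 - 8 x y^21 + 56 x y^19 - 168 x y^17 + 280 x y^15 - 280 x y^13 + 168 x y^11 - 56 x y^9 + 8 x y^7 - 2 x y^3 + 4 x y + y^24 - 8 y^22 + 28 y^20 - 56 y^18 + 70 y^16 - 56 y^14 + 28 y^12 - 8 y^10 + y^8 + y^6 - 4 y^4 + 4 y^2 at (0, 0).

The Hessian of f at 0 is [[2, 4], [4, 8]] with rank 1, so corank 1. A Groebner basis of the Jacobian ideal J(f) in C{x,y} is {x^3 - 12*x*y^2 - 16*x - 32*y, x^2*y + 4*x*y^2 + 4*x + 8*y, -x + y^3 - 2*y}; counting standard monomials gives mu = 7. Corank 1: A-series; mu = 7 gives A_7.

Type A_7, Milnor number mu = 7.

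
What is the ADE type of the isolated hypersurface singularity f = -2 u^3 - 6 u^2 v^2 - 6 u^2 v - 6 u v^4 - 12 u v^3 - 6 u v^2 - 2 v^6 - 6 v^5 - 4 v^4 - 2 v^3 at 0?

The Hessian of f at 0 is [[0, 0], [0, 0]] with rank 0, so corank 2. A Groebner basis of the Jacobian ideal J(f) in C{u,v} is {u^3 + 3*u^2/2 + 3*u*v + 3*v^2/2, u^2*v - u^2 - 2*u*v - v^2, u^2/2 + u*v^2 + u*v + v^2/2, v^3}; counting standard monomials gives mu = 6. Corank 2; j^3 = -2*(u + v)^3 is a perfect cube, so E-series; the 4-jet and mu = 6 give E_6.

E_{6}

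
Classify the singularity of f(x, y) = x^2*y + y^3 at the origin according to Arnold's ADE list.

D_{4}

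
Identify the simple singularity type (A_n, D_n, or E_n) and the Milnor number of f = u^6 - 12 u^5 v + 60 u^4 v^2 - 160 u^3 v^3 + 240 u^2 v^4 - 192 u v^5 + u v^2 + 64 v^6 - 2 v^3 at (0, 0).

Type D_{7}, Milnor number mu = 7.

The Hessian of f at 0 has rank 0. Corank 2; j^3 = v^2*(u - 2*v) has shape L^2 M (L != M), so D-series; mu = 7 gives D_7.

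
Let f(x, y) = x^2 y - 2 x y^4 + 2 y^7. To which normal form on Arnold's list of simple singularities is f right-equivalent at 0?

D_8

The Hessian of f at 0 is [[0, 0], [0, 0]] with rank 0, so corank 2. A Groebner basis of the Jacobian ideal J(f) in C{x,y} is {x^2/6 + x*y^3, -x*y + y^4, x^3, x^2*y}; counting standard monomials gives mu = 8. Corank 2; j^3 = x^2*y has shape L^2 M (L != M), so D-series; mu = 8 gives D_8.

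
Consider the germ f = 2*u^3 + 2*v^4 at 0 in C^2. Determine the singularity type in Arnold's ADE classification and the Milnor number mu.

Type E_6, Milnor number mu = 6.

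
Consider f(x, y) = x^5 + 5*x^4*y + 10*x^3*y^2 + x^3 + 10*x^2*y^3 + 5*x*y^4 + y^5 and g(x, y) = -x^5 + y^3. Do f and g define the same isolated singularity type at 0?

Yes.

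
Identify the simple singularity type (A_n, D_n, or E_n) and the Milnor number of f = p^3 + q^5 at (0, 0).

Type E_{8}, Milnor number mu = 8.

The Hessian of f at 0 is [[0, 0], [0, 0]] with rank 0, so corank 2. A Groebner basis of the Jacobian ideal J(f) in C{p,q} is {q^4, p^2}; counting standard monomials gives mu = 8. Corank 2; j^3 = p^3 is a perfect cube, so E-series; the 5-jet and mu = 8 give E_8.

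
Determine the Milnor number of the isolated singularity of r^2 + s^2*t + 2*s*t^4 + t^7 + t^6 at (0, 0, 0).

7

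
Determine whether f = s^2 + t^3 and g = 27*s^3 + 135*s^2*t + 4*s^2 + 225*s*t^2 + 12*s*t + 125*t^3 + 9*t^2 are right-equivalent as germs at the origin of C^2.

The Hessian of f at 0 has rank 1. Corank 1: A-series; mu = 2 gives A_2. The Hessian of g at 0 has rank 1. Corank 1: A-series; mu = 2 gives A_2. Both have type A_2, hence right-equivalent.

Yes.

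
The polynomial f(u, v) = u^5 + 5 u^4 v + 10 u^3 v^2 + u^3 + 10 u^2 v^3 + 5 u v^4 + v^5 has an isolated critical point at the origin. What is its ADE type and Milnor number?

The Hessian of f at 0 has rank 0. Corank 2; j^3 = u^3 is a perfect cube, so E-series; the 5-jet and mu = 8 give E_8.

Type E_8, Milnor number mu = 8.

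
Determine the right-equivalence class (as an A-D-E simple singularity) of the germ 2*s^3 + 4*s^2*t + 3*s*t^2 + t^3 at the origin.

The Hessian of f at 0 has rank 0. Corank 2; j^3 = (s + t)*(2*s^2 + 2*s*t + t^2) splits into three distinct lines over C (the quadratic factor has nonzero discriminant), so D_4.

D_{4}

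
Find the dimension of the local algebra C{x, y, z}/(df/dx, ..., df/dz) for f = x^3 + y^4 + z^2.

6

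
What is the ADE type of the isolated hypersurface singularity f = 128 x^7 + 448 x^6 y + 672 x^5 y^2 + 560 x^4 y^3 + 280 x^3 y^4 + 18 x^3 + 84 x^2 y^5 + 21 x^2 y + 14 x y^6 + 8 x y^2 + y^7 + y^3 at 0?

D8

The Hessian of f at 0 has rank 0. Corank 2; j^3 = (2*x + y)*(3*x + y)^2 has shape L^2 M (L != M), so D-series; mu = 8 gives D_8.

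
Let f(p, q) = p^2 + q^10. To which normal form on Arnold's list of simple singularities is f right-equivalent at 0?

The Hessian of f at 0 is [[2, 0], [0, 0]] with rank 1, so corank 1. A Groebner basis of the Jacobian ideal J(f) in C{p,q} is {q^9, p}; counting standard monomials gives mu = 9. Corank 1: A-series; mu = 9 gives A_9.

A9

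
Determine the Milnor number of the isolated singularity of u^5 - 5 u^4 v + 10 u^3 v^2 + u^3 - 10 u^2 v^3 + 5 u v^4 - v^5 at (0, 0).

The Hessian of f at 0 has rank 0. Corank 2; j^3 = u^3 is a perfect cube, so E-series; the 5-jet and mu = 8 give E_8.

8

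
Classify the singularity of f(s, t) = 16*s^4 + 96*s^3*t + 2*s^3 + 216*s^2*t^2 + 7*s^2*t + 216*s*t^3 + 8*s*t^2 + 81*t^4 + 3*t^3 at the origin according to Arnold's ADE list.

D_{5}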